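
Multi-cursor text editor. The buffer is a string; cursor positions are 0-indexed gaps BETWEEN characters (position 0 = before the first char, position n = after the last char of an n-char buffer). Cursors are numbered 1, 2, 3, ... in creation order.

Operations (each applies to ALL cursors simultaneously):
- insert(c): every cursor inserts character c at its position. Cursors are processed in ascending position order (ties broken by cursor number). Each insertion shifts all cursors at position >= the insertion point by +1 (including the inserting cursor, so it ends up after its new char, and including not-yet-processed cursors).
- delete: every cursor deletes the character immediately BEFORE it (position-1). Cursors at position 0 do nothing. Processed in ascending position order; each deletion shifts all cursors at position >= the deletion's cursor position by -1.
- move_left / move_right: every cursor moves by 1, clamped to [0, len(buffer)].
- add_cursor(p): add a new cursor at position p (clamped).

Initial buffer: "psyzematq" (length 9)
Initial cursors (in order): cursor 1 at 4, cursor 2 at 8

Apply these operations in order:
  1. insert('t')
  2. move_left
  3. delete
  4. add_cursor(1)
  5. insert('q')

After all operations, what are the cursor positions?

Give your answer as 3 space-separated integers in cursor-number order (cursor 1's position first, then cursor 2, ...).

Answer: 5 10 2

Derivation:
After op 1 (insert('t')): buffer="psyztemattq" (len 11), cursors c1@5 c2@10, authorship ....1....2.
After op 2 (move_left): buffer="psyztemattq" (len 11), cursors c1@4 c2@9, authorship ....1....2.
After op 3 (delete): buffer="psytematq" (len 9), cursors c1@3 c2@7, authorship ...1...2.
After op 4 (add_cursor(1)): buffer="psytematq" (len 9), cursors c3@1 c1@3 c2@7, authorship ...1...2.
After op 5 (insert('q')): buffer="pqsyqtemaqtq" (len 12), cursors c3@2 c1@5 c2@10, authorship .3..11...22.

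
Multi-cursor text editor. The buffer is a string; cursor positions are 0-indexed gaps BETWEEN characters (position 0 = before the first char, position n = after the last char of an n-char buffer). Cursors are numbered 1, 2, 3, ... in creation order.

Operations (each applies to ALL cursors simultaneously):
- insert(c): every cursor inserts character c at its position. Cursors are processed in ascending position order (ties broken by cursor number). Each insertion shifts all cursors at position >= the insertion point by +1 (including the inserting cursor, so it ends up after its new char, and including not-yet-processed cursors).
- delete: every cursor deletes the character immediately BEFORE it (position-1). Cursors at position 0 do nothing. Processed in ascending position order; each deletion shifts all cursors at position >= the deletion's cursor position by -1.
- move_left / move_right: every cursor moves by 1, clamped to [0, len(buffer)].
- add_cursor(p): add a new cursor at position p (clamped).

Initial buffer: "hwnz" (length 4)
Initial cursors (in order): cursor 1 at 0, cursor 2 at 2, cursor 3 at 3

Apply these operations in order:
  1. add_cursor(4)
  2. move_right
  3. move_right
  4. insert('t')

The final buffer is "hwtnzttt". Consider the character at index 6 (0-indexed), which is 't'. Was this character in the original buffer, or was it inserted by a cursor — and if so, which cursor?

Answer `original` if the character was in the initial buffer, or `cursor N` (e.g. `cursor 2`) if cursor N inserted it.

After op 1 (add_cursor(4)): buffer="hwnz" (len 4), cursors c1@0 c2@2 c3@3 c4@4, authorship ....
After op 2 (move_right): buffer="hwnz" (len 4), cursors c1@1 c2@3 c3@4 c4@4, authorship ....
After op 3 (move_right): buffer="hwnz" (len 4), cursors c1@2 c2@4 c3@4 c4@4, authorship ....
After op 4 (insert('t')): buffer="hwtnzttt" (len 8), cursors c1@3 c2@8 c3@8 c4@8, authorship ..1..234
Authorship (.=original, N=cursor N): . . 1 . . 2 3 4
Index 6: author = 3

Answer: cursor 3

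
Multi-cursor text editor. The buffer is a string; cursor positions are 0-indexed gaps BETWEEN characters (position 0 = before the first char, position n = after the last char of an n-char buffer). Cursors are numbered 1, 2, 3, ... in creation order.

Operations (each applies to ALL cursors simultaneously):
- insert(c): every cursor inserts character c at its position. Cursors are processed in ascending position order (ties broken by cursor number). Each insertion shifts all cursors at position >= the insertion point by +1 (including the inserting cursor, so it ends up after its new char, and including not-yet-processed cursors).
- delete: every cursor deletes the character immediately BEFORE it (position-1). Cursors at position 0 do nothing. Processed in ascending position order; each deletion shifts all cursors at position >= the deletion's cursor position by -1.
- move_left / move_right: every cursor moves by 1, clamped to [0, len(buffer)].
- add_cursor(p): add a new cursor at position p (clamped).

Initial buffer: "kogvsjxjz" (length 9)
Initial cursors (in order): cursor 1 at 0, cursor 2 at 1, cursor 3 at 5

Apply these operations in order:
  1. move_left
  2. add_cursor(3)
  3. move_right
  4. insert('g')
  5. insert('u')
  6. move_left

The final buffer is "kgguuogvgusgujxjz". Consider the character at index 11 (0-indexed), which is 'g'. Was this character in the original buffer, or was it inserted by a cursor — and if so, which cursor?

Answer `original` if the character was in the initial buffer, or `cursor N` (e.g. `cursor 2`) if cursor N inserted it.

After op 1 (move_left): buffer="kogvsjxjz" (len 9), cursors c1@0 c2@0 c3@4, authorship .........
After op 2 (add_cursor(3)): buffer="kogvsjxjz" (len 9), cursors c1@0 c2@0 c4@3 c3@4, authorship .........
After op 3 (move_right): buffer="kogvsjxjz" (len 9), cursors c1@1 c2@1 c4@4 c3@5, authorship .........
After op 4 (insert('g')): buffer="kggogvgsgjxjz" (len 13), cursors c1@3 c2@3 c4@7 c3@9, authorship .12...4.3....
After op 5 (insert('u')): buffer="kgguuogvgusgujxjz" (len 17), cursors c1@5 c2@5 c4@10 c3@13, authorship .1212...44.33....
After op 6 (move_left): buffer="kgguuogvgusgujxjz" (len 17), cursors c1@4 c2@4 c4@9 c3@12, authorship .1212...44.33....
Authorship (.=original, N=cursor N): . 1 2 1 2 . . . 4 4 . 3 3 . . . .
Index 11: author = 3

Answer: cursor 3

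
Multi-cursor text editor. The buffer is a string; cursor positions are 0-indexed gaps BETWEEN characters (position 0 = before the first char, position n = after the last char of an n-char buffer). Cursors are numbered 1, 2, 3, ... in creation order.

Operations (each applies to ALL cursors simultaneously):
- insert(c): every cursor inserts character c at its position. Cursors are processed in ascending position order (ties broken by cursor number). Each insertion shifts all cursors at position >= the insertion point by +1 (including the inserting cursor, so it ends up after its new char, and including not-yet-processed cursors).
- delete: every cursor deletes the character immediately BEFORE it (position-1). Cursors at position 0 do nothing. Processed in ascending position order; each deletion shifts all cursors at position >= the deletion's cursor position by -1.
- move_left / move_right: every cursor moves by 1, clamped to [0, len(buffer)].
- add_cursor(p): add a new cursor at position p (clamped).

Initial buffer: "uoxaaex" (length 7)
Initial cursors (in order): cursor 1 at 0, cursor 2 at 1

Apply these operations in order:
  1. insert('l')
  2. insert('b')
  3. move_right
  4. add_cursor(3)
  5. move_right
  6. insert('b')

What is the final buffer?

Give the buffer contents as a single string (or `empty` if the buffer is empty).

Answer: lbulbbboxbaaex

Derivation:
After op 1 (insert('l')): buffer="luloxaaex" (len 9), cursors c1@1 c2@3, authorship 1.2......
After op 2 (insert('b')): buffer="lbulboxaaex" (len 11), cursors c1@2 c2@5, authorship 11.22......
After op 3 (move_right): buffer="lbulboxaaex" (len 11), cursors c1@3 c2@6, authorship 11.22......
After op 4 (add_cursor(3)): buffer="lbulboxaaex" (len 11), cursors c1@3 c3@3 c2@6, authorship 11.22......
After op 5 (move_right): buffer="lbulboxaaex" (len 11), cursors c1@4 c3@4 c2@7, authorship 11.22......
After op 6 (insert('b')): buffer="lbulbbboxbaaex" (len 14), cursors c1@6 c3@6 c2@10, authorship 11.2132..2....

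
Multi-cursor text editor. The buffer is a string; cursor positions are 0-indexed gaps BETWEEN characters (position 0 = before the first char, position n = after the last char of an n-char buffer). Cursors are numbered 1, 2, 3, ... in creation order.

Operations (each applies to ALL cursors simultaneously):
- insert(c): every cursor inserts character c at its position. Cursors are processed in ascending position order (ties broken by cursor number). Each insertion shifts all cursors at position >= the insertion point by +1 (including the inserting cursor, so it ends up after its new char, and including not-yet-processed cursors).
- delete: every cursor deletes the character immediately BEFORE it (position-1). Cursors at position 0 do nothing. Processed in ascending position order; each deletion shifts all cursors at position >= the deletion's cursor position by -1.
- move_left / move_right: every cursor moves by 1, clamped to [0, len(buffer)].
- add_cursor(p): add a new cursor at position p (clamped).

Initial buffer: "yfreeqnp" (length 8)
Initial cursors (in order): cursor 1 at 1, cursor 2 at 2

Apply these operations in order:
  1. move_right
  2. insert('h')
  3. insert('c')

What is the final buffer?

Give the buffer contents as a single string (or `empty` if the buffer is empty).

Answer: yfhcrhceeqnp

Derivation:
After op 1 (move_right): buffer="yfreeqnp" (len 8), cursors c1@2 c2@3, authorship ........
After op 2 (insert('h')): buffer="yfhrheeqnp" (len 10), cursors c1@3 c2@5, authorship ..1.2.....
After op 3 (insert('c')): buffer="yfhcrhceeqnp" (len 12), cursors c1@4 c2@7, authorship ..11.22.....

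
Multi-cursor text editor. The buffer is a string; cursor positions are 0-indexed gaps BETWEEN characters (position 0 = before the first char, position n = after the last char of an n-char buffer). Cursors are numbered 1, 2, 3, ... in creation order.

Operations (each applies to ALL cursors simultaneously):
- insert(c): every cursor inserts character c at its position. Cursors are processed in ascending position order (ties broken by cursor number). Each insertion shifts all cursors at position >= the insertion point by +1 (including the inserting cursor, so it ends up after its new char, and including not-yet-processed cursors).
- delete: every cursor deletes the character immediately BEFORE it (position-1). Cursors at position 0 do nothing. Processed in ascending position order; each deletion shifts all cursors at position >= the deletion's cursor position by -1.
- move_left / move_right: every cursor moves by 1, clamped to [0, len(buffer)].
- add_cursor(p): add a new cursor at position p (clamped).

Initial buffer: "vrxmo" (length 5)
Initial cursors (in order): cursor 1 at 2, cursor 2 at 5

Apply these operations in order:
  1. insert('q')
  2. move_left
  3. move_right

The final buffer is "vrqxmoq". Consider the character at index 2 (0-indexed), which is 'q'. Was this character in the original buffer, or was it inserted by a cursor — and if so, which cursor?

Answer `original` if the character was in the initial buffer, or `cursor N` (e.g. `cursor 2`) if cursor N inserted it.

After op 1 (insert('q')): buffer="vrqxmoq" (len 7), cursors c1@3 c2@7, authorship ..1...2
After op 2 (move_left): buffer="vrqxmoq" (len 7), cursors c1@2 c2@6, authorship ..1...2
After op 3 (move_right): buffer="vrqxmoq" (len 7), cursors c1@3 c2@7, authorship ..1...2
Authorship (.=original, N=cursor N): . . 1 . . . 2
Index 2: author = 1

Answer: cursor 1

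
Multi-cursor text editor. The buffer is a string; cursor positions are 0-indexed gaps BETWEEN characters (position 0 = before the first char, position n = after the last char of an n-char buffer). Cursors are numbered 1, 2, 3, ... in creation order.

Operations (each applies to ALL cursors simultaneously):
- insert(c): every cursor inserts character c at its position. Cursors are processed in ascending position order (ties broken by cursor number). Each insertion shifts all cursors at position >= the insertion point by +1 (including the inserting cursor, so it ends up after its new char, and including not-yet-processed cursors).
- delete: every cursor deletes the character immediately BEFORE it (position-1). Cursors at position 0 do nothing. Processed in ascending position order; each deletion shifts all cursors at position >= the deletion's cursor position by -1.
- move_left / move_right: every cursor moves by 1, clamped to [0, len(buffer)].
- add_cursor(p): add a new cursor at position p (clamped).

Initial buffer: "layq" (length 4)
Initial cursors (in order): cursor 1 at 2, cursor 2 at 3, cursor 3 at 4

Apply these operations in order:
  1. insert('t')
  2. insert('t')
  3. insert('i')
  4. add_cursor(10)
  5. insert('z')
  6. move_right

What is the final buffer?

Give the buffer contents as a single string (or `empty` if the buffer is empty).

Answer: lattizyttizqzttiz

Derivation:
After op 1 (insert('t')): buffer="latytqt" (len 7), cursors c1@3 c2@5 c3@7, authorship ..1.2.3
After op 2 (insert('t')): buffer="lattyttqtt" (len 10), cursors c1@4 c2@7 c3@10, authorship ..11.22.33
After op 3 (insert('i')): buffer="lattiyttiqtti" (len 13), cursors c1@5 c2@9 c3@13, authorship ..111.222.333
After op 4 (add_cursor(10)): buffer="lattiyttiqtti" (len 13), cursors c1@5 c2@9 c4@10 c3@13, authorship ..111.222.333
After op 5 (insert('z')): buffer="lattizyttizqzttiz" (len 17), cursors c1@6 c2@11 c4@13 c3@17, authorship ..1111.2222.43333
After op 6 (move_right): buffer="lattizyttizqzttiz" (len 17), cursors c1@7 c2@12 c4@14 c3@17, authorship ..1111.2222.43333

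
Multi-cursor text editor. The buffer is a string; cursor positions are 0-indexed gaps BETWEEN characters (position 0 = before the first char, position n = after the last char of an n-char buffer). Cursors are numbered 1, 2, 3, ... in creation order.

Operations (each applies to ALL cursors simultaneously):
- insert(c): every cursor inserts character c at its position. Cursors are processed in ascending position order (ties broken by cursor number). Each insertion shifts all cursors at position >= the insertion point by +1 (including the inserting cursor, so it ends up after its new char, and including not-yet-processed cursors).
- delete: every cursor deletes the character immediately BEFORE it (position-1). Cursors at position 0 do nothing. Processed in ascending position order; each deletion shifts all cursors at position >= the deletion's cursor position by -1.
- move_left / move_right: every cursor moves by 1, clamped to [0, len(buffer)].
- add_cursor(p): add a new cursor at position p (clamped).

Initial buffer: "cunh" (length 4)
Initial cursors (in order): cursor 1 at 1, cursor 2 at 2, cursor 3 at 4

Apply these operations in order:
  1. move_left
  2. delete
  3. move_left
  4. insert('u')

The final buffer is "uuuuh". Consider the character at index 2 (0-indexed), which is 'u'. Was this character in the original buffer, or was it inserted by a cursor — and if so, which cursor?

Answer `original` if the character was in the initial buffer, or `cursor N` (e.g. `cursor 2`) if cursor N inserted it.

After op 1 (move_left): buffer="cunh" (len 4), cursors c1@0 c2@1 c3@3, authorship ....
After op 2 (delete): buffer="uh" (len 2), cursors c1@0 c2@0 c3@1, authorship ..
After op 3 (move_left): buffer="uh" (len 2), cursors c1@0 c2@0 c3@0, authorship ..
After op 4 (insert('u')): buffer="uuuuh" (len 5), cursors c1@3 c2@3 c3@3, authorship 123..
Authorship (.=original, N=cursor N): 1 2 3 . .
Index 2: author = 3

Answer: cursor 3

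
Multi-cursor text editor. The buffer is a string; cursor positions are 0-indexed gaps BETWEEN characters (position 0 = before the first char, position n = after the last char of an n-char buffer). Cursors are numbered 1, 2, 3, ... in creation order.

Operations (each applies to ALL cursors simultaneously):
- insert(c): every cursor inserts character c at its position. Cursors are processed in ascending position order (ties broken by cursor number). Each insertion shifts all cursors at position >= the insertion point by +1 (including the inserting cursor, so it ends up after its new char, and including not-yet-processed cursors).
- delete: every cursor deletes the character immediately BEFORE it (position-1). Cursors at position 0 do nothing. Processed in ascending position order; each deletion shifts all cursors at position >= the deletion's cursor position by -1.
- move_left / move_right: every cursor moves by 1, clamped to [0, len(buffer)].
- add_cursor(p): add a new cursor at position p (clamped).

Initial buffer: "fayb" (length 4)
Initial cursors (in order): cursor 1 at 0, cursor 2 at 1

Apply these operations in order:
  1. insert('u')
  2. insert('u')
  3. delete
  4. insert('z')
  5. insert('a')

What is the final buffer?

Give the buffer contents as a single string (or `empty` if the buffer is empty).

After op 1 (insert('u')): buffer="ufuayb" (len 6), cursors c1@1 c2@3, authorship 1.2...
After op 2 (insert('u')): buffer="uufuuayb" (len 8), cursors c1@2 c2@5, authorship 11.22...
After op 3 (delete): buffer="ufuayb" (len 6), cursors c1@1 c2@3, authorship 1.2...
After op 4 (insert('z')): buffer="uzfuzayb" (len 8), cursors c1@2 c2@5, authorship 11.22...
After op 5 (insert('a')): buffer="uzafuzaayb" (len 10), cursors c1@3 c2@7, authorship 111.222...

Answer: uzafuzaayb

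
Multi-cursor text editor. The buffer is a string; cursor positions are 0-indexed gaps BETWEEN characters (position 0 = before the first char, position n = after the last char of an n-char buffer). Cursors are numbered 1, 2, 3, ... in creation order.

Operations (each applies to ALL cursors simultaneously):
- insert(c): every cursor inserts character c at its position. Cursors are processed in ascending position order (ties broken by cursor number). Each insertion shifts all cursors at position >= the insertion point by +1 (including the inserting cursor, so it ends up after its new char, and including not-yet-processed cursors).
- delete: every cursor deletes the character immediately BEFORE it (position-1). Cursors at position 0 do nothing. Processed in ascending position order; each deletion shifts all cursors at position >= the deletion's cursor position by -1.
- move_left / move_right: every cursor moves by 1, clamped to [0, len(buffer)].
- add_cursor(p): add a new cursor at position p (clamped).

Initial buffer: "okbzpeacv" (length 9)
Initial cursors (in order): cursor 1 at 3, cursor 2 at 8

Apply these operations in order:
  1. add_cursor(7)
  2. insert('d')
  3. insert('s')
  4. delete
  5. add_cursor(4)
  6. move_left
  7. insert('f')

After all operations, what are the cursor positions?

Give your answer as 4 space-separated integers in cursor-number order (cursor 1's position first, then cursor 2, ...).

After op 1 (add_cursor(7)): buffer="okbzpeacv" (len 9), cursors c1@3 c3@7 c2@8, authorship .........
After op 2 (insert('d')): buffer="okbdzpeadcdv" (len 12), cursors c1@4 c3@9 c2@11, authorship ...1....3.2.
After op 3 (insert('s')): buffer="okbdszpeadscdsv" (len 15), cursors c1@5 c3@11 c2@14, authorship ...11....33.22.
After op 4 (delete): buffer="okbdzpeadcdv" (len 12), cursors c1@4 c3@9 c2@11, authorship ...1....3.2.
After op 5 (add_cursor(4)): buffer="okbdzpeadcdv" (len 12), cursors c1@4 c4@4 c3@9 c2@11, authorship ...1....3.2.
After op 6 (move_left): buffer="okbdzpeadcdv" (len 12), cursors c1@3 c4@3 c3@8 c2@10, authorship ...1....3.2.
After op 7 (insert('f')): buffer="okbffdzpeafdcfdv" (len 16), cursors c1@5 c4@5 c3@11 c2@14, authorship ...141....33.22.

Answer: 5 14 11 5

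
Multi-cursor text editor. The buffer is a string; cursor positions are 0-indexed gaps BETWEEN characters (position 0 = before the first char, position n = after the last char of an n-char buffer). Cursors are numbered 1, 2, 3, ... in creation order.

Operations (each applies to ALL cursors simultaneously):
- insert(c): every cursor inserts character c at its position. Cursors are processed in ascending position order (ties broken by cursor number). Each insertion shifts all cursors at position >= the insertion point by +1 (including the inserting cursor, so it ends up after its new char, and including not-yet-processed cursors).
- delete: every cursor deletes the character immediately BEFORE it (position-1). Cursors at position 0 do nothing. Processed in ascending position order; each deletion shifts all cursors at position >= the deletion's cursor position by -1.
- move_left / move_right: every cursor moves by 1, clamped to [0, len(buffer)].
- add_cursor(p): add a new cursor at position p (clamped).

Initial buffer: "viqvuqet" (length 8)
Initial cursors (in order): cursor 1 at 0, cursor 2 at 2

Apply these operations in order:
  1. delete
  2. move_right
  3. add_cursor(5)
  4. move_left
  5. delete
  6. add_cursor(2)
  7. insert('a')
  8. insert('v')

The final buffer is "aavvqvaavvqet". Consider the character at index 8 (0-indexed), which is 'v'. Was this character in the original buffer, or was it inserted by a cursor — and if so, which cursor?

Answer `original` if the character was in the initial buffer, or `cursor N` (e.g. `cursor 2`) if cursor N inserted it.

Answer: cursor 3

Derivation:
After op 1 (delete): buffer="vqvuqet" (len 7), cursors c1@0 c2@1, authorship .......
After op 2 (move_right): buffer="vqvuqet" (len 7), cursors c1@1 c2@2, authorship .......
After op 3 (add_cursor(5)): buffer="vqvuqet" (len 7), cursors c1@1 c2@2 c3@5, authorship .......
After op 4 (move_left): buffer="vqvuqet" (len 7), cursors c1@0 c2@1 c3@4, authorship .......
After op 5 (delete): buffer="qvqet" (len 5), cursors c1@0 c2@0 c3@2, authorship .....
After op 6 (add_cursor(2)): buffer="qvqet" (len 5), cursors c1@0 c2@0 c3@2 c4@2, authorship .....
After op 7 (insert('a')): buffer="aaqvaaqet" (len 9), cursors c1@2 c2@2 c3@6 c4@6, authorship 12..34...
After op 8 (insert('v')): buffer="aavvqvaavvqet" (len 13), cursors c1@4 c2@4 c3@10 c4@10, authorship 1212..3434...
Authorship (.=original, N=cursor N): 1 2 1 2 . . 3 4 3 4 . . .
Index 8: author = 3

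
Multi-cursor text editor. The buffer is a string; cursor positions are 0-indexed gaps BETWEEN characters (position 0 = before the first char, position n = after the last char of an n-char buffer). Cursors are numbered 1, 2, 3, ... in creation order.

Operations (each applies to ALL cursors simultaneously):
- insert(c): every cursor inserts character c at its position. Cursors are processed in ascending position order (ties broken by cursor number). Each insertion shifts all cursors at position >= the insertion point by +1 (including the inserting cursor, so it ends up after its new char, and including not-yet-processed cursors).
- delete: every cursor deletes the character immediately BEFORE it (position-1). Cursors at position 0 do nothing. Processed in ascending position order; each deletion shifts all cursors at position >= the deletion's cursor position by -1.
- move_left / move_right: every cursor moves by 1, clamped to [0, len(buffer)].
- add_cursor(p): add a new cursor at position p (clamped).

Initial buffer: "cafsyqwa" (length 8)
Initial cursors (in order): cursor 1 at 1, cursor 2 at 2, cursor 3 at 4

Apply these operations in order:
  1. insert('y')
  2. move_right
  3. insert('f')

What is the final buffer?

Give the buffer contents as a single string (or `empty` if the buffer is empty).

Answer: cyafyffsyyfqwa

Derivation:
After op 1 (insert('y')): buffer="cyayfsyyqwa" (len 11), cursors c1@2 c2@4 c3@7, authorship .1.2..3....
After op 2 (move_right): buffer="cyayfsyyqwa" (len 11), cursors c1@3 c2@5 c3@8, authorship .1.2..3....
After op 3 (insert('f')): buffer="cyafyffsyyfqwa" (len 14), cursors c1@4 c2@7 c3@11, authorship .1.12.2.3.3...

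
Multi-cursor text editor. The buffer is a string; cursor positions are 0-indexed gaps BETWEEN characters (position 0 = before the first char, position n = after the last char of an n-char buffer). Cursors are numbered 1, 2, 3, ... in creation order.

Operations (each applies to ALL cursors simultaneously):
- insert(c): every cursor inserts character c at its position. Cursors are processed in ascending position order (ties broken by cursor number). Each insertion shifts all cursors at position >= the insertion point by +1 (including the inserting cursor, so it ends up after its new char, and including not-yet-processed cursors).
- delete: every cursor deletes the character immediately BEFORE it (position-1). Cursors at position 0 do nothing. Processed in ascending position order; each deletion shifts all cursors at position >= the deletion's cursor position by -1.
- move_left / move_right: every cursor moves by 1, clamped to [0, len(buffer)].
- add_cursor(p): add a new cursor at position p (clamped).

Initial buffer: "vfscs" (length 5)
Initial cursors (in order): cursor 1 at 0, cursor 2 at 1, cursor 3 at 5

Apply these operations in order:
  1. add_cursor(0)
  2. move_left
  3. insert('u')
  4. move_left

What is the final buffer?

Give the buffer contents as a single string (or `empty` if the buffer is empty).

After op 1 (add_cursor(0)): buffer="vfscs" (len 5), cursors c1@0 c4@0 c2@1 c3@5, authorship .....
After op 2 (move_left): buffer="vfscs" (len 5), cursors c1@0 c2@0 c4@0 c3@4, authorship .....
After op 3 (insert('u')): buffer="uuuvfscus" (len 9), cursors c1@3 c2@3 c4@3 c3@8, authorship 124....3.
After op 4 (move_left): buffer="uuuvfscus" (len 9), cursors c1@2 c2@2 c4@2 c3@7, authorship 124....3.

Answer: uuuvfscus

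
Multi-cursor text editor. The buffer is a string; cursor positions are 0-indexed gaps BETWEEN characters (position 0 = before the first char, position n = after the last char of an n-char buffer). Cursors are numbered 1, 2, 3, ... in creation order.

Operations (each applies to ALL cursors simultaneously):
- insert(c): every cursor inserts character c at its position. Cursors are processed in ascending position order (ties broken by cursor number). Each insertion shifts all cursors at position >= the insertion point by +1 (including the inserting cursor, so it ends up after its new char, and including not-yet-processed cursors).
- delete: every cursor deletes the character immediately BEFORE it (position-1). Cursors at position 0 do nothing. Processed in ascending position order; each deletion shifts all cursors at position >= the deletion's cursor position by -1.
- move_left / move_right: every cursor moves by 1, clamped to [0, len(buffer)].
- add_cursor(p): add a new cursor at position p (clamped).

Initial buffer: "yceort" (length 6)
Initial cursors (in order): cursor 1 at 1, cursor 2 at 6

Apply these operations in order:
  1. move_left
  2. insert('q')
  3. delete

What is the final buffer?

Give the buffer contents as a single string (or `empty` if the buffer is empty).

Answer: yceort

Derivation:
After op 1 (move_left): buffer="yceort" (len 6), cursors c1@0 c2@5, authorship ......
After op 2 (insert('q')): buffer="qyceorqt" (len 8), cursors c1@1 c2@7, authorship 1.....2.
After op 3 (delete): buffer="yceort" (len 6), cursors c1@0 c2@5, authorship ......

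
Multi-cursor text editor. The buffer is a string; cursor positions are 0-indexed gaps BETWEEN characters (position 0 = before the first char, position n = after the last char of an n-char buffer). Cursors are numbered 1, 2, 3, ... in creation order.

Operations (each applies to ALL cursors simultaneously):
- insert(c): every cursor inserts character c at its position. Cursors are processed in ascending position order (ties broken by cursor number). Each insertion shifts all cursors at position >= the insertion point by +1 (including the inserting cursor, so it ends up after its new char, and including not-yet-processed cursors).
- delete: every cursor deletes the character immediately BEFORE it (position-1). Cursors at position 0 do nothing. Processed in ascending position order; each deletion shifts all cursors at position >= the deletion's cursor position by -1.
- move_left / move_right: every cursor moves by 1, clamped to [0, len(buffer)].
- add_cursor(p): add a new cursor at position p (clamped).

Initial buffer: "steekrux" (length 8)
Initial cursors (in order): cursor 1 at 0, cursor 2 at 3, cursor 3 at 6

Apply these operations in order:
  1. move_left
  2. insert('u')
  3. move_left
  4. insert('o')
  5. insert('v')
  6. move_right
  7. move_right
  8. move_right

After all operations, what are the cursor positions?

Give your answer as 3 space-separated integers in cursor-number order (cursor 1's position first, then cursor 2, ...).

After op 1 (move_left): buffer="steekrux" (len 8), cursors c1@0 c2@2 c3@5, authorship ........
After op 2 (insert('u')): buffer="ustueekurux" (len 11), cursors c1@1 c2@4 c3@8, authorship 1..2...3...
After op 3 (move_left): buffer="ustueekurux" (len 11), cursors c1@0 c2@3 c3@7, authorship 1..2...3...
After op 4 (insert('o')): buffer="oustoueekourux" (len 14), cursors c1@1 c2@5 c3@10, authorship 11..22...33...
After op 5 (insert('v')): buffer="ovustovueekovurux" (len 17), cursors c1@2 c2@7 c3@13, authorship 111..222...333...
After op 6 (move_right): buffer="ovustovueekovurux" (len 17), cursors c1@3 c2@8 c3@14, authorship 111..222...333...
After op 7 (move_right): buffer="ovustovueekovurux" (len 17), cursors c1@4 c2@9 c3@15, authorship 111..222...333...
After op 8 (move_right): buffer="ovustovueekovurux" (len 17), cursors c1@5 c2@10 c3@16, authorship 111..222...333...

Answer: 5 10 16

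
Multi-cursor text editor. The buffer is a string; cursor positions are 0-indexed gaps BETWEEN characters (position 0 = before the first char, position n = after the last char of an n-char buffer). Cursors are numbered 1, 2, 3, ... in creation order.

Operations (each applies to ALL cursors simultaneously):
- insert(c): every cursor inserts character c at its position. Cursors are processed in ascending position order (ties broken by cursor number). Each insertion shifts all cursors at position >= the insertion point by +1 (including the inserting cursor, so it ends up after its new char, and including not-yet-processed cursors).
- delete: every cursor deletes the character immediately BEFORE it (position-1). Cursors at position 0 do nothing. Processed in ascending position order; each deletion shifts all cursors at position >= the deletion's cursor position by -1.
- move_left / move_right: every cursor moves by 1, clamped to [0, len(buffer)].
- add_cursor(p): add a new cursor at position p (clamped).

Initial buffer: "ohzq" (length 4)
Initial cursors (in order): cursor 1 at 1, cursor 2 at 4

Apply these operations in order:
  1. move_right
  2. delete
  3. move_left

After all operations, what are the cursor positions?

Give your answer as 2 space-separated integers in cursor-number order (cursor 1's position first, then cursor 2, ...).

After op 1 (move_right): buffer="ohzq" (len 4), cursors c1@2 c2@4, authorship ....
After op 2 (delete): buffer="oz" (len 2), cursors c1@1 c2@2, authorship ..
After op 3 (move_left): buffer="oz" (len 2), cursors c1@0 c2@1, authorship ..

Answer: 0 1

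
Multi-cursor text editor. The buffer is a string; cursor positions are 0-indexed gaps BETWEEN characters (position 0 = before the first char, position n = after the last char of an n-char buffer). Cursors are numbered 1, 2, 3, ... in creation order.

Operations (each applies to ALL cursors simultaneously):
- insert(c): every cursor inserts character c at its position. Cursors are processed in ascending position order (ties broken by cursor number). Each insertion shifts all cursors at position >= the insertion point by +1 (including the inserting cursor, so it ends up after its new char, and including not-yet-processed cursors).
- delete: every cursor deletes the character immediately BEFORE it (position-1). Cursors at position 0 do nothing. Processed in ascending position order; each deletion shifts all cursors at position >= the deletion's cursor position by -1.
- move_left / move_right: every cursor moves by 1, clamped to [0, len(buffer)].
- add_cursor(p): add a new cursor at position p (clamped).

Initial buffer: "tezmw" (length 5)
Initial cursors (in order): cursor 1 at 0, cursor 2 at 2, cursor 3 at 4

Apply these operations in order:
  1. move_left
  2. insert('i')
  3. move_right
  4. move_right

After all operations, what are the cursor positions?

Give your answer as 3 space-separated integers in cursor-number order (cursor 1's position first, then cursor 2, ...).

Answer: 3 5 8

Derivation:
After op 1 (move_left): buffer="tezmw" (len 5), cursors c1@0 c2@1 c3@3, authorship .....
After op 2 (insert('i')): buffer="itiezimw" (len 8), cursors c1@1 c2@3 c3@6, authorship 1.2..3..
After op 3 (move_right): buffer="itiezimw" (len 8), cursors c1@2 c2@4 c3@7, authorship 1.2..3..
After op 4 (move_right): buffer="itiezimw" (len 8), cursors c1@3 c2@5 c3@8, authorship 1.2..3..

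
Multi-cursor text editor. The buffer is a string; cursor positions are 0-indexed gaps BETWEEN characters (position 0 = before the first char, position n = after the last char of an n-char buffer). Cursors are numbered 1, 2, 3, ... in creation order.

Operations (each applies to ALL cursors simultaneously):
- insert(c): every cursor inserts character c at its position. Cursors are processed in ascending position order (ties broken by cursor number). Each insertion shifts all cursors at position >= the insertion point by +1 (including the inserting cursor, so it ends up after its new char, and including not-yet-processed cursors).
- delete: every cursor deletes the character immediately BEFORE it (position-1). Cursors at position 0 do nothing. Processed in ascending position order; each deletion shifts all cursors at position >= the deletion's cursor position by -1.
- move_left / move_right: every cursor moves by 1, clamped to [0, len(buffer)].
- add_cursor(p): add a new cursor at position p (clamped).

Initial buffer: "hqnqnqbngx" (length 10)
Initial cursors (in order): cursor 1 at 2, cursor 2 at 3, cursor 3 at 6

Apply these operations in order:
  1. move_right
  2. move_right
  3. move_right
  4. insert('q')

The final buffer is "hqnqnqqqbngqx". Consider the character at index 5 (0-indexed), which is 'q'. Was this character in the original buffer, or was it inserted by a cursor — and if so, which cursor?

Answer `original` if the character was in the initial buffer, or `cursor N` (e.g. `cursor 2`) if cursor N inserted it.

After op 1 (move_right): buffer="hqnqnqbngx" (len 10), cursors c1@3 c2@4 c3@7, authorship ..........
After op 2 (move_right): buffer="hqnqnqbngx" (len 10), cursors c1@4 c2@5 c3@8, authorship ..........
After op 3 (move_right): buffer="hqnqnqbngx" (len 10), cursors c1@5 c2@6 c3@9, authorship ..........
After op 4 (insert('q')): buffer="hqnqnqqqbngqx" (len 13), cursors c1@6 c2@8 c3@12, authorship .....1.2...3.
Authorship (.=original, N=cursor N): . . . . . 1 . 2 . . . 3 .
Index 5: author = 1

Answer: cursor 1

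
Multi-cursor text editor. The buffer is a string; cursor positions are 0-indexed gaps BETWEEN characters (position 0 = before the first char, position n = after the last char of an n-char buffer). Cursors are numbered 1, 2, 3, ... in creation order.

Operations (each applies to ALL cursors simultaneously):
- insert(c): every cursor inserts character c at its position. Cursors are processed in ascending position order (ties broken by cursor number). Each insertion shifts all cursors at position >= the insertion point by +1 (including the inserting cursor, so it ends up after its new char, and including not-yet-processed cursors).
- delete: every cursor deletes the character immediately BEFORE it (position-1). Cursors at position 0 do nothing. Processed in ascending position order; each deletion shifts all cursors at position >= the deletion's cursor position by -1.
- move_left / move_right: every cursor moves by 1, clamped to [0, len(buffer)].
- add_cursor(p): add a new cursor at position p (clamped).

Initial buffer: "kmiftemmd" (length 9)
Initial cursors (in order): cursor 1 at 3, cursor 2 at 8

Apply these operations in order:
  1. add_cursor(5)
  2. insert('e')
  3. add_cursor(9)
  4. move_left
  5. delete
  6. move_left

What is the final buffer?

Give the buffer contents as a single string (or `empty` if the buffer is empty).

Answer: kmefemed

Derivation:
After op 1 (add_cursor(5)): buffer="kmiftemmd" (len 9), cursors c1@3 c3@5 c2@8, authorship .........
After op 2 (insert('e')): buffer="kmiefteemmed" (len 12), cursors c1@4 c3@7 c2@11, authorship ...1..3...2.
After op 3 (add_cursor(9)): buffer="kmiefteemmed" (len 12), cursors c1@4 c3@7 c4@9 c2@11, authorship ...1..3...2.
After op 4 (move_left): buffer="kmiefteemmed" (len 12), cursors c1@3 c3@6 c4@8 c2@10, authorship ...1..3...2.
After op 5 (delete): buffer="kmefemed" (len 8), cursors c1@2 c3@4 c4@5 c2@6, authorship ..1.3.2.
After op 6 (move_left): buffer="kmefemed" (len 8), cursors c1@1 c3@3 c4@4 c2@5, authorship ..1.3.2.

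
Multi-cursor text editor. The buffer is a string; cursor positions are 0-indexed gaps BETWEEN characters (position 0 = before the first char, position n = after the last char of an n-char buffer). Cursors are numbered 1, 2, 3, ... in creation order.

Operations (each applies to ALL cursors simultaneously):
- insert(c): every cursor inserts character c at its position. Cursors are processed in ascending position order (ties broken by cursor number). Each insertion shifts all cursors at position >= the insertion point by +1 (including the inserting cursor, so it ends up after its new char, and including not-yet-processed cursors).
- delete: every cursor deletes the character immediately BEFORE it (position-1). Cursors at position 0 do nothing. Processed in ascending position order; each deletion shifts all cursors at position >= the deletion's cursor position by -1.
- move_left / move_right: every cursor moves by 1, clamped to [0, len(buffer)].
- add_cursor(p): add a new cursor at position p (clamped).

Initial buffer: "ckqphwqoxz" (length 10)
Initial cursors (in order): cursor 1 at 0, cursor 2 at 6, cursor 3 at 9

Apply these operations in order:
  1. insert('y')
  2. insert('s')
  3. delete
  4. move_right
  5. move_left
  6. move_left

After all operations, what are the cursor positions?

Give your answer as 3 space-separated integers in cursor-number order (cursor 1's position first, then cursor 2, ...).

After op 1 (insert('y')): buffer="yckqphwyqoxyz" (len 13), cursors c1@1 c2@8 c3@12, authorship 1......2...3.
After op 2 (insert('s')): buffer="ysckqphwysqoxysz" (len 16), cursors c1@2 c2@10 c3@15, authorship 11......22...33.
After op 3 (delete): buffer="yckqphwyqoxyz" (len 13), cursors c1@1 c2@8 c3@12, authorship 1......2...3.
After op 4 (move_right): buffer="yckqphwyqoxyz" (len 13), cursors c1@2 c2@9 c3@13, authorship 1......2...3.
After op 5 (move_left): buffer="yckqphwyqoxyz" (len 13), cursors c1@1 c2@8 c3@12, authorship 1......2...3.
After op 6 (move_left): buffer="yckqphwyqoxyz" (len 13), cursors c1@0 c2@7 c3@11, authorship 1......2...3.

Answer: 0 7 11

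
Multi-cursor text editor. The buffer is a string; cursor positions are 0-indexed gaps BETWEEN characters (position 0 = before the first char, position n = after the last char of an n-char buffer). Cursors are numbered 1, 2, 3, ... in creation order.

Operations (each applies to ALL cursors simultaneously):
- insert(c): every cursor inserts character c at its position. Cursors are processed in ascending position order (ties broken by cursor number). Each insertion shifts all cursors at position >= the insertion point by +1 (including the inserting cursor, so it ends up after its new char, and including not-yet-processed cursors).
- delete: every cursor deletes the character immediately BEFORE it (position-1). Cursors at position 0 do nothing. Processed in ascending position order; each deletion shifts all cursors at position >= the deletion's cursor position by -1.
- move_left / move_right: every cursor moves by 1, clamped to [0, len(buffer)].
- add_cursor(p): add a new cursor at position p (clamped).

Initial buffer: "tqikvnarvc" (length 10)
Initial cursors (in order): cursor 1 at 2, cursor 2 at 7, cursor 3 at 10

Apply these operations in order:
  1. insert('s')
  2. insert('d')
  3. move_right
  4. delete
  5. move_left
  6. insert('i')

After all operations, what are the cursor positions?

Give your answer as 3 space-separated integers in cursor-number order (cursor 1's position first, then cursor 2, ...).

Answer: 4 11 15

Derivation:
After op 1 (insert('s')): buffer="tqsikvnasrvcs" (len 13), cursors c1@3 c2@9 c3@13, authorship ..1.....2...3
After op 2 (insert('d')): buffer="tqsdikvnasdrvcsd" (len 16), cursors c1@4 c2@11 c3@16, authorship ..11.....22...33
After op 3 (move_right): buffer="tqsdikvnasdrvcsd" (len 16), cursors c1@5 c2@12 c3@16, authorship ..11.....22...33
After op 4 (delete): buffer="tqsdkvnasdvcs" (len 13), cursors c1@4 c2@10 c3@13, authorship ..11....22..3
After op 5 (move_left): buffer="tqsdkvnasdvcs" (len 13), cursors c1@3 c2@9 c3@12, authorship ..11....22..3
After op 6 (insert('i')): buffer="tqsidkvnasidvcis" (len 16), cursors c1@4 c2@11 c3@15, authorship ..111....222..33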